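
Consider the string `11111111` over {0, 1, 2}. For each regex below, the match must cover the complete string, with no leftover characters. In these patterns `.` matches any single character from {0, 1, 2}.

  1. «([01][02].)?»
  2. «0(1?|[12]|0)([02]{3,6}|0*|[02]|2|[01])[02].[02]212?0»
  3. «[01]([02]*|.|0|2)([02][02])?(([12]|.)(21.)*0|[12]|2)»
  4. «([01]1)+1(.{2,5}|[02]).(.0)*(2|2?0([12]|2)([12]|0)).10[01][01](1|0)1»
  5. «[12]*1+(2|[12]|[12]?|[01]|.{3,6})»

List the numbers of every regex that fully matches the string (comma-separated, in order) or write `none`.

5

1 → no match
2 → no match — must start with `0`
3 → no match
4 → no match
5 → match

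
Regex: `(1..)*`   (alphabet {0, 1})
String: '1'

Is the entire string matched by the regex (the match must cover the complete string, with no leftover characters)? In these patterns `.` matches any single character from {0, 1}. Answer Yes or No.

No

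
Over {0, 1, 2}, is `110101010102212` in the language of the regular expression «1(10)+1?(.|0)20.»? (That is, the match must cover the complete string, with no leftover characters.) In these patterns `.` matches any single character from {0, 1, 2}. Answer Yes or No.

No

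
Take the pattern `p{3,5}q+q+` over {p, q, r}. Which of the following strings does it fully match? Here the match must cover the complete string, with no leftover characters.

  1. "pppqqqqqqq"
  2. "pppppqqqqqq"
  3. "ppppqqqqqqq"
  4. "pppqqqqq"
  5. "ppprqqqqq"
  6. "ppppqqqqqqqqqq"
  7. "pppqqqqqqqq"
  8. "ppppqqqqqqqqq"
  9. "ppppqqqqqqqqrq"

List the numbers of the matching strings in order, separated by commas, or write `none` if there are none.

1, 2, 3, 4, 6, 7, 8

1 → match
2 → match
3 → match
4 → match
5 → no match
6 → match
7 → match
8 → match
9 → no match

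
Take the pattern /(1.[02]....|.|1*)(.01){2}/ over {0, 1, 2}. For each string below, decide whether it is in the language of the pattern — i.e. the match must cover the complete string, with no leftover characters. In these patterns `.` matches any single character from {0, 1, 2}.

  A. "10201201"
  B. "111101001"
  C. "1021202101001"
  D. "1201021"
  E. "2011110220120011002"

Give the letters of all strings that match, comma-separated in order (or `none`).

B, C

A → no match
B → match
C → match
D → no match — must end with "01"
E → no match — must end with "01"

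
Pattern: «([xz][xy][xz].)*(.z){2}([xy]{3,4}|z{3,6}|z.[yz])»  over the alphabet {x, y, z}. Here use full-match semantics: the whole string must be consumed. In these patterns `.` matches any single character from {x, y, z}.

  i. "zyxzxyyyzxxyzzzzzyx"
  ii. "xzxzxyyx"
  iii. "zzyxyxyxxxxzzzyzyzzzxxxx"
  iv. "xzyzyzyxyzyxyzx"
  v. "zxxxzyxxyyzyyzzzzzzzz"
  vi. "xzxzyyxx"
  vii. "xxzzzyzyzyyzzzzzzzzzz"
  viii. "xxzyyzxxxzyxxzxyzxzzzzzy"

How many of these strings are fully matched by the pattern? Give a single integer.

i → no match
ii → match
iii → no match
iv → no match
v → no match
vi → match
vii → no match
viii → no match
Total matched: 2

2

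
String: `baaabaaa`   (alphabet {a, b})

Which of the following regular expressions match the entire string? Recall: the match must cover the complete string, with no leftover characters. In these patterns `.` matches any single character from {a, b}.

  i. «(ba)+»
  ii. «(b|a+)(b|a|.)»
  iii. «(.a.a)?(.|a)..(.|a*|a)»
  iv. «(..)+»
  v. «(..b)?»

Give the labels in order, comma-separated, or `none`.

iii, iv

i → no match — must end with `ba`
ii → no match
iii → match
iv → match
v → no match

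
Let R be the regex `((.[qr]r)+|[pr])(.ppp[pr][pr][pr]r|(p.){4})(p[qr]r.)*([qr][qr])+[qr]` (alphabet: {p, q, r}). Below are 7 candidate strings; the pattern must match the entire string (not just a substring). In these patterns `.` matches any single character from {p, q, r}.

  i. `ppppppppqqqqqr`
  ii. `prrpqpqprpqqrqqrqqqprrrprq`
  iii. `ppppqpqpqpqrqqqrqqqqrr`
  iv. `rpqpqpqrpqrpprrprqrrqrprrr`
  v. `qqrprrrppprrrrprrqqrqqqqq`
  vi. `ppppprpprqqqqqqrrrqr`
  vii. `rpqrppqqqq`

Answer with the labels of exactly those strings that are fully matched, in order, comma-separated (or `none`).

i → match
ii → no match
iii → match
iv → no match
v → match
vi → match
vii → no match

i, iii, v, vi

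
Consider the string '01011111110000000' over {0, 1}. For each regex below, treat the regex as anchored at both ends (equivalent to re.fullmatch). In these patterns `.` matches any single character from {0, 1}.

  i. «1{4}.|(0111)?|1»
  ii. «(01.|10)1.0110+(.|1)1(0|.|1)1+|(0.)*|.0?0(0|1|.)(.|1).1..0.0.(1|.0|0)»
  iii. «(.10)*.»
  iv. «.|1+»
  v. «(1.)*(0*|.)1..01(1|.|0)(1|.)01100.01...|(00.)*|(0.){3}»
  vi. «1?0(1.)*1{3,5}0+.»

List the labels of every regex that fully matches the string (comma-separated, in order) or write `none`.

vi

i → no match
ii → no match
iii → no match
iv → no match
v → no match
vi → match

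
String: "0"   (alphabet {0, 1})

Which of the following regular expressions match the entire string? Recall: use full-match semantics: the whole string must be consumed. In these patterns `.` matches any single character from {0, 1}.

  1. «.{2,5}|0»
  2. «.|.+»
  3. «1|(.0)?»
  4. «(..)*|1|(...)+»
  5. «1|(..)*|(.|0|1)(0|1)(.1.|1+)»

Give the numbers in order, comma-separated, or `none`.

1, 2

1 → match
2 → match
3 → no match
4 → no match
5 → no match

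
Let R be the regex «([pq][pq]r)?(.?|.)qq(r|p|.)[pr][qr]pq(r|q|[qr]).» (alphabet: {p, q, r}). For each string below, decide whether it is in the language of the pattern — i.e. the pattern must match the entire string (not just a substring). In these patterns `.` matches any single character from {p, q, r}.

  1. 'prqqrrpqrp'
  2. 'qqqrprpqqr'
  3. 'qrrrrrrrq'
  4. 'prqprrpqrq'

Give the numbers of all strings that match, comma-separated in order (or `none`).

2

1 → no match
2 → match
3 → no match
4 → no match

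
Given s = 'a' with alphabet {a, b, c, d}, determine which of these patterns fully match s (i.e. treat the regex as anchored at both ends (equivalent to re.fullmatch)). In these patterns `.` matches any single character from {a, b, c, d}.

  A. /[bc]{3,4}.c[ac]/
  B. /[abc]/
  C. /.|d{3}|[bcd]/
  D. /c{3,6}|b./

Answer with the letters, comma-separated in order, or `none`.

B, C

A → no match
B → match
C → match
D → no match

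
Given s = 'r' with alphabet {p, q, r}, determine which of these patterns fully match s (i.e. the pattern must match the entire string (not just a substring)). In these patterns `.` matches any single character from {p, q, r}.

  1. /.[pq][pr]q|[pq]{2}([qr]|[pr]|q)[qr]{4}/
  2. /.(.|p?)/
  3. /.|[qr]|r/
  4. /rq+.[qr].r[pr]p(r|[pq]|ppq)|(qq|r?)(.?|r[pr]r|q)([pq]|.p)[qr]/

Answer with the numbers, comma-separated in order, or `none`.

1 → no match
2 → match
3 → match
4 → no match

2, 3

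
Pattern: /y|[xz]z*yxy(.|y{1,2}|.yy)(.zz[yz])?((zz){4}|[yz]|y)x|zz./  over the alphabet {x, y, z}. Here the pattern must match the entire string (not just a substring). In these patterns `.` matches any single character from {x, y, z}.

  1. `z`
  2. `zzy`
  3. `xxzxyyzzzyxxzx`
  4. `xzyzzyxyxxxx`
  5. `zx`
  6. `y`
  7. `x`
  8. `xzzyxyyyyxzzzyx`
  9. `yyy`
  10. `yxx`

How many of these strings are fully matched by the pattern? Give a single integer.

3

1. `z` → no match
2. `zzy` → match
3 → no match
4. `xzyzzyxyxxxx` → no match
5. `zx` → no match
6. `y` → match
7. `x` → no match
8 → match
9. `yyy` → no match
10. `yxx` → no match
Total matched: 3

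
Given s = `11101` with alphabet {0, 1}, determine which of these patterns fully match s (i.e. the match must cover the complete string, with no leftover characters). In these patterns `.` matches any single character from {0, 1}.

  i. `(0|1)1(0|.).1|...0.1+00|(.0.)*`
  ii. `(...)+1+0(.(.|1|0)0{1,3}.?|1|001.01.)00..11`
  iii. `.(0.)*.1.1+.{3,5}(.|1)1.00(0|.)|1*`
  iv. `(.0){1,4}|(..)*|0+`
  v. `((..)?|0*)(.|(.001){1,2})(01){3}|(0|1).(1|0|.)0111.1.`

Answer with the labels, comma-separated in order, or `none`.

i

i → match
ii → no match — must end with `11`
iii → no match
iv → no match
v → no match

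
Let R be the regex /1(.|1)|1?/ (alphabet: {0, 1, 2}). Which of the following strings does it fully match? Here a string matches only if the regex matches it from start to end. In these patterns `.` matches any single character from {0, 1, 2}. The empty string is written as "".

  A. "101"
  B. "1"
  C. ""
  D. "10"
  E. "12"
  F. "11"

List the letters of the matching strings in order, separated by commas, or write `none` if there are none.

B, C, D, E, F

A. "101" → no match
B. "1" → match
C. "" → match
D. "10" → match
E. "12" → match
F. "11" → match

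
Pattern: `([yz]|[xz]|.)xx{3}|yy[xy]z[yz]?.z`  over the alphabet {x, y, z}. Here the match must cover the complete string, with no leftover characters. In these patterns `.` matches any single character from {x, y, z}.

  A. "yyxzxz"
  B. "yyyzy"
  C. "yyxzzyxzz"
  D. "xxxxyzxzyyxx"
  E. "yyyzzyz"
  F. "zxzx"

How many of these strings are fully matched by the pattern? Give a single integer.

A → match
B → no match
C → no match
D → no match
E → match
F → no match
Total matched: 2

2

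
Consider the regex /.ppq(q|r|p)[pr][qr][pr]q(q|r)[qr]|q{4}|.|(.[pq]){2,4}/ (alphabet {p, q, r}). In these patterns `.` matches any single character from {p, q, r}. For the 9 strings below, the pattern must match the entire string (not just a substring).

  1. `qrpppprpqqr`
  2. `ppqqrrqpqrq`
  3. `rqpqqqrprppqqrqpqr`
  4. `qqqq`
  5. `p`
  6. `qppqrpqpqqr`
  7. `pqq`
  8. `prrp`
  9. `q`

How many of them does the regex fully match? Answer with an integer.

4

1 → no match
2 → no match
3 → no match
4 → match
5 → match
6 → match
7 → no match
8 → no match
9 → match
Total matched: 4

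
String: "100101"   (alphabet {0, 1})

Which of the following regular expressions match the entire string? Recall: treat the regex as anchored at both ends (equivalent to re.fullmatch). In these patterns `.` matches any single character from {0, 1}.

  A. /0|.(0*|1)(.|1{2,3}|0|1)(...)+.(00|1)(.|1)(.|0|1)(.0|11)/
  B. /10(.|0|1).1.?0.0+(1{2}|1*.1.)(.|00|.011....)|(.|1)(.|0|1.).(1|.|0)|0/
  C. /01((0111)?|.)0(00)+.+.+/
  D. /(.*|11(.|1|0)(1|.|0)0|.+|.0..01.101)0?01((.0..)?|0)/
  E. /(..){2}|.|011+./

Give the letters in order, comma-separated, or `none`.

A → no match
B → no match
C → no match — must start with "01"
D → match
E → no match

D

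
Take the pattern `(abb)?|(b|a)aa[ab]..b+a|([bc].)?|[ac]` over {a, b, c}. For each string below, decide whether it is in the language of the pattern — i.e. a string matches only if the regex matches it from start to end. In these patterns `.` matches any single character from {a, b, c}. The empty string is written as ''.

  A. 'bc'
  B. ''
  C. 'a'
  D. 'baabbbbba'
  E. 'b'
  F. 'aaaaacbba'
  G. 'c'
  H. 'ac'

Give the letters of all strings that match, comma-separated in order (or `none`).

A → match
B → match
C → match
D → match
E → no match
F → match
G → match
H → no match

A, B, C, D, F, G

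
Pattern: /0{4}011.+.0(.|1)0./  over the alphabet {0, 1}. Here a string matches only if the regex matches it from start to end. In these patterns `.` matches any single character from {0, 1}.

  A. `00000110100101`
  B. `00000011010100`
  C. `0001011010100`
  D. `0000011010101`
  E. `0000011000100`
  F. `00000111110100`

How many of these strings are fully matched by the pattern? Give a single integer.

4

A → match
B → no match
C → no match
D → match
E → match
F → match
Total matched: 4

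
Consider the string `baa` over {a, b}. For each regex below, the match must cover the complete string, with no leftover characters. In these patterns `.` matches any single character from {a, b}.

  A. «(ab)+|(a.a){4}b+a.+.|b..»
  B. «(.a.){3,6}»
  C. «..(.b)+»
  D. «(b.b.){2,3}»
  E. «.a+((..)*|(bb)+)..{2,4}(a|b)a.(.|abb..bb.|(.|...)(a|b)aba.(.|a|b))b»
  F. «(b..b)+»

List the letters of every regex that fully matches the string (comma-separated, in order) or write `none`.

A → match
B → no match
C → no match — must end with `b`
D → no match
E → no match — must end with `b`
F → no match — must end with `b`

A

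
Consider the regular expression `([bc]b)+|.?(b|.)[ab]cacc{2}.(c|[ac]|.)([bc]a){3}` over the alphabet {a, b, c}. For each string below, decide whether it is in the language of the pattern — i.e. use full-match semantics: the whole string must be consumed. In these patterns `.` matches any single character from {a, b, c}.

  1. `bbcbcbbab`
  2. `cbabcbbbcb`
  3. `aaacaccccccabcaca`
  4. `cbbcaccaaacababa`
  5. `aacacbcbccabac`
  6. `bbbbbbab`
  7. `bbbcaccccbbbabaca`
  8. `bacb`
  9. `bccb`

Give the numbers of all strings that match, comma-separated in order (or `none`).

1. `bbcbcbbab` → no match
2. `cbabcbbbcb` → no match
3 → no match
4 → no match
5 → no match
6. `bbbbbbab` → no match
7 → no match
8. `bacb` → no match
9. `bccb` → no match

none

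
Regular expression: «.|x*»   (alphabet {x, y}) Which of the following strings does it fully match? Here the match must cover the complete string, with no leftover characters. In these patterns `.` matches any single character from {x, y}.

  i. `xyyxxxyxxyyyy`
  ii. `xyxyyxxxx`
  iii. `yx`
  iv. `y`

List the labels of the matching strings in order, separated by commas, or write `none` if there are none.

i → no match
ii → no match
iii → no match
iv → match

iv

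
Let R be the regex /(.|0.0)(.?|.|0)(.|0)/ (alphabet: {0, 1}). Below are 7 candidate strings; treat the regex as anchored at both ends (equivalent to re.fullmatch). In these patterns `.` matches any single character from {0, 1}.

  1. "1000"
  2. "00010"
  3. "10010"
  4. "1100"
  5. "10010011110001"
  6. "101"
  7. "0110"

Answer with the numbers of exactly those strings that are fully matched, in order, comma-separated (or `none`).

1 → no match
2 → match
3 → no match
4 → no match
5 → no match
6 → match
7 → no match

2, 6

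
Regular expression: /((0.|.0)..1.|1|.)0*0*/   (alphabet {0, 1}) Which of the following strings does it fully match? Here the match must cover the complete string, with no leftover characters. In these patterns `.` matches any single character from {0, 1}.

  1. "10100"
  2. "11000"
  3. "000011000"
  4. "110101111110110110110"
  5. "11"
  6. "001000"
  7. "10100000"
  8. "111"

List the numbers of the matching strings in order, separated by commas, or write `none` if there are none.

3

1 → no match
2 → no match
3 → match
4 → no match
5 → no match
6 → no match
7 → no match
8 → no match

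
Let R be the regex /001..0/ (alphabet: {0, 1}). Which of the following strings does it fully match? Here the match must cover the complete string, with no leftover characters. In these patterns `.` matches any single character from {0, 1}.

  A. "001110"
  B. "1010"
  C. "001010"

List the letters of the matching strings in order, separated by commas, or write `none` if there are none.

A, C

A → match
B → no match — must start with "001"
C → match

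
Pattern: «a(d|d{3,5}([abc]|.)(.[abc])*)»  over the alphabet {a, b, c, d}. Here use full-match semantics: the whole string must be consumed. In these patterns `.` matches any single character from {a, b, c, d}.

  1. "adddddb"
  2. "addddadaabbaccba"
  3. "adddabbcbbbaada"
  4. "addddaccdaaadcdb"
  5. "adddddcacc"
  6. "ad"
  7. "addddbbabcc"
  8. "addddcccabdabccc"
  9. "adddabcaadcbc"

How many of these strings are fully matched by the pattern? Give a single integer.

1 → match
2 → match
3 → match
4 → match
5 → match
6 → match
7 → match
8 → match
9 → match
Total matched: 9

9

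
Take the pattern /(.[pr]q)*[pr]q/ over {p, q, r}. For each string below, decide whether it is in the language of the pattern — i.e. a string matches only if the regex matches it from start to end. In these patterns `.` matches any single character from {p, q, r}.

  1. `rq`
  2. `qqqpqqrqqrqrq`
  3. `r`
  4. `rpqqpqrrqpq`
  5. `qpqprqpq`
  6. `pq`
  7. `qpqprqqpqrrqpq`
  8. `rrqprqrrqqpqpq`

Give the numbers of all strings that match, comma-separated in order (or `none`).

1, 4, 5, 6, 7, 8

1 → match
2 → no match
3 → no match — must end with `q`
4 → match
5 → match
6 → match
7 → match
8 → match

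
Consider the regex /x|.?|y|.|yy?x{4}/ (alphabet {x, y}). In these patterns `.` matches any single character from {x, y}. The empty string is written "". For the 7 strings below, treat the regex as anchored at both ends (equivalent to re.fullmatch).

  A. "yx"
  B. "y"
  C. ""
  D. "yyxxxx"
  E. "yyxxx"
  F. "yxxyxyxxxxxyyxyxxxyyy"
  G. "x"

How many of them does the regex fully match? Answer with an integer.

4

A. "yx" → no match
B. "y" → match
C. "" → match
D. "yyxxxx" → match
E. "yyxxx" → no match
F → no match
G. "x" → match
Total matched: 4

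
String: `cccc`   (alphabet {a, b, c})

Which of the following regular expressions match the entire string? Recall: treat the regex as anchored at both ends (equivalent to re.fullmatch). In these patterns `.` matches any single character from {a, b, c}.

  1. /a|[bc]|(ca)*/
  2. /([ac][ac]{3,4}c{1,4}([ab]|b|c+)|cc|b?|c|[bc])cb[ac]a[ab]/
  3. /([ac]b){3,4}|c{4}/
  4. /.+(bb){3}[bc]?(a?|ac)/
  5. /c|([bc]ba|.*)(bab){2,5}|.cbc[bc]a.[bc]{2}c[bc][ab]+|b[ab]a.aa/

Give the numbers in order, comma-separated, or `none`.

3

1 → no match
2 → no match
3 → match
4 → no match
5 → no match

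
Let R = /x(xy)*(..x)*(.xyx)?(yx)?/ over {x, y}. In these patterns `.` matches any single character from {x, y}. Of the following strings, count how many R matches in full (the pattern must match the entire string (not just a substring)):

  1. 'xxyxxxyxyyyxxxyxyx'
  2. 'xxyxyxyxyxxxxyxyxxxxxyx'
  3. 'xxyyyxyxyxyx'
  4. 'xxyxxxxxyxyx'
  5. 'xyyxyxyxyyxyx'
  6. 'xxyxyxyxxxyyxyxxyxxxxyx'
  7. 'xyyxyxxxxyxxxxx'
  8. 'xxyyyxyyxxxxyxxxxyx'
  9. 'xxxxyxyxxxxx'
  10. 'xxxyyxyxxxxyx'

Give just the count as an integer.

5

1 → no match
2 → match
3. 'xxyyyxyxyxyx' → match
4. 'xxyxxxxxyxyx' → match
5 → no match
6 → match
7 → no match
8 → match
9. 'xxxxyxyxxxxx' → no match
10 → no match
Total matched: 5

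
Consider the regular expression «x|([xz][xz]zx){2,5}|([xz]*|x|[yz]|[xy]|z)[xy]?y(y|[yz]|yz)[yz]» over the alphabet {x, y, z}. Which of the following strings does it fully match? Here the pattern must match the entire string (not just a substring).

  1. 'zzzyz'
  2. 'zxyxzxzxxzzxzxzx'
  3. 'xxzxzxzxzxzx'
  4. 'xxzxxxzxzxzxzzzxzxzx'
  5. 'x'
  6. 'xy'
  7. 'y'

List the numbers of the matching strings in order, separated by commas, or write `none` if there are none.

1 → no match
2 → no match
3 → match
4 → match
5 → match
6 → no match
7 → no match

3, 4, 5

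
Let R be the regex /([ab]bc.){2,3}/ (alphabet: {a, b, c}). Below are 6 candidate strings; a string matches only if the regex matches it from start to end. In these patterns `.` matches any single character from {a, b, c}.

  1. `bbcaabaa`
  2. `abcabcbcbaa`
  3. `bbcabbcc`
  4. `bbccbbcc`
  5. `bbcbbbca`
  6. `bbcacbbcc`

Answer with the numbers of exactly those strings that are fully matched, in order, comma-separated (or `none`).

1 → no match
2 → no match
3 → match
4 → match
5 → match
6 → no match

3, 4, 5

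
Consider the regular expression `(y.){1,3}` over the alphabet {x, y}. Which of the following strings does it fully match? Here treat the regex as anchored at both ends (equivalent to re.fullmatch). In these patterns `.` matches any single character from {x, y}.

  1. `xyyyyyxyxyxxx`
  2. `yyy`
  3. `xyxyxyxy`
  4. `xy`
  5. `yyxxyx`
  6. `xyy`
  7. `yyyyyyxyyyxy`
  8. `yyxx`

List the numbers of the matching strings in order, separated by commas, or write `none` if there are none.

none

1 → no match — must start with `y`
2 → no match
3 → no match — must start with `y`
4 → no match — must start with `y`
5 → no match
6 → no match — must start with `y`
7 → no match
8 → no match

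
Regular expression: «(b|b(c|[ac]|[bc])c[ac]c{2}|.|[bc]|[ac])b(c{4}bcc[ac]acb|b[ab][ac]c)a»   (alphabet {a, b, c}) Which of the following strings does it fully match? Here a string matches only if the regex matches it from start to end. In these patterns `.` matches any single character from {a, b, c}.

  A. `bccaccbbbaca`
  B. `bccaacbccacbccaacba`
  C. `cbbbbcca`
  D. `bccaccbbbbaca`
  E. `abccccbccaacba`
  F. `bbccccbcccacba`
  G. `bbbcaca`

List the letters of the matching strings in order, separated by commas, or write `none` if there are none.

A → match
B → no match
C → no match
D → no match
E → match
F → match
G → no match

A, E, F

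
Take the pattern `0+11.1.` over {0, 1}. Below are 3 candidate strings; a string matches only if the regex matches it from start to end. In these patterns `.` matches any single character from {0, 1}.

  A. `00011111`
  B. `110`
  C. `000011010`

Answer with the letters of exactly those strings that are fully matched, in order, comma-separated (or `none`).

A → match
B → no match — must start with `0`
C → match

A, C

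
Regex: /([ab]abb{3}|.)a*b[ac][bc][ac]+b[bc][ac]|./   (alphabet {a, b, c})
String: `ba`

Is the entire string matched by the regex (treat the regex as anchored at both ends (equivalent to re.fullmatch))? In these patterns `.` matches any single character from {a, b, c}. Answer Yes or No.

No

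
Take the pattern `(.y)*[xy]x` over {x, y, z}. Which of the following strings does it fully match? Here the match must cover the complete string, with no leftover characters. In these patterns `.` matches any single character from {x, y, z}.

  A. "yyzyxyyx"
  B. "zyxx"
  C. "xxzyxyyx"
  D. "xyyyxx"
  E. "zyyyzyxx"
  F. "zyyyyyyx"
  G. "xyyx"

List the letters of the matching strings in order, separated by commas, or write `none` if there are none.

A → match
B → match
C → no match
D → match
E → match
F → match
G → match

A, B, D, E, F, G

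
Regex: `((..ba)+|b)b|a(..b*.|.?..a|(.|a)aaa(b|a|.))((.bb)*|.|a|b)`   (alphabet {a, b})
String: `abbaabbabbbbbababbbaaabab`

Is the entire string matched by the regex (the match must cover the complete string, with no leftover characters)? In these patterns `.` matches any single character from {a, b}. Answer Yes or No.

No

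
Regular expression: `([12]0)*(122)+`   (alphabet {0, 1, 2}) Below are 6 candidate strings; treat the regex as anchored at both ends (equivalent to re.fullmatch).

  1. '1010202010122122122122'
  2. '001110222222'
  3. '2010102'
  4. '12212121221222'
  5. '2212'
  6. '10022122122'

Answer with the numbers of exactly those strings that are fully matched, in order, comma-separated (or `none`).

1

1 → match
2 → no match — must end with '122'
3 → no match — must end with '122'
4 → no match — must end with '122'
5 → no match — must end with '122'
6 → no match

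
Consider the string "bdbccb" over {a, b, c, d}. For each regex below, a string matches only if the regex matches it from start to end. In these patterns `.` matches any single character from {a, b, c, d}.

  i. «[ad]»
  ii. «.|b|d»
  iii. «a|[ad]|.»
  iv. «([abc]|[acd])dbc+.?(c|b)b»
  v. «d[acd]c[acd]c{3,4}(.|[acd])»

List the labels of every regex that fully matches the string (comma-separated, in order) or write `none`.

iv

i → no match
ii → no match
iii → no match
iv → match
v → no match — must start with "d"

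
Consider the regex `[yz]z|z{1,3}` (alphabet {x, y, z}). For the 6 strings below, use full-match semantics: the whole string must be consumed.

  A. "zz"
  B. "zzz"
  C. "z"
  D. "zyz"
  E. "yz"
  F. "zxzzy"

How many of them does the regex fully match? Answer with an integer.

4

A → match
B → match
C → match
D → no match
E → match
F → no match — must end with "z"
Total matched: 4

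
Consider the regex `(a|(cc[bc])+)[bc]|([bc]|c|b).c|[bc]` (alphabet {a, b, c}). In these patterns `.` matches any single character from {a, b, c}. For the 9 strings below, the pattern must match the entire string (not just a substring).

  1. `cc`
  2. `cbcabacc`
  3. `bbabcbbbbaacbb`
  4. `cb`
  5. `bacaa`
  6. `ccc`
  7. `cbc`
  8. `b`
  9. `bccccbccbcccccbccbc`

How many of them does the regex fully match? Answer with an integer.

3

1 → no match
2 → no match
3 → no match
4 → no match
5 → no match
6 → match
7 → match
8 → match
9 → no match
Total matched: 3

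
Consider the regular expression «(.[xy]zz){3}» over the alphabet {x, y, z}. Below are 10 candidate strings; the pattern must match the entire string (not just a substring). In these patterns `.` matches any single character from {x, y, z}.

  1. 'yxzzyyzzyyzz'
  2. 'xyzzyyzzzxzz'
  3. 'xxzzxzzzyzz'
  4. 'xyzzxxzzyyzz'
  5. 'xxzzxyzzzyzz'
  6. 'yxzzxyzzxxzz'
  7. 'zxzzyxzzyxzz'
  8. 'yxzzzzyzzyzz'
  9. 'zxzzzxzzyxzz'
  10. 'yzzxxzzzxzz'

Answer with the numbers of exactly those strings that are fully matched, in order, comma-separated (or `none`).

1 → match
2 → match
3 → no match
4 → match
5 → match
6 → match
7 → match
8 → no match
9 → match
10 → no match

1, 2, 4, 5, 6, 7, 9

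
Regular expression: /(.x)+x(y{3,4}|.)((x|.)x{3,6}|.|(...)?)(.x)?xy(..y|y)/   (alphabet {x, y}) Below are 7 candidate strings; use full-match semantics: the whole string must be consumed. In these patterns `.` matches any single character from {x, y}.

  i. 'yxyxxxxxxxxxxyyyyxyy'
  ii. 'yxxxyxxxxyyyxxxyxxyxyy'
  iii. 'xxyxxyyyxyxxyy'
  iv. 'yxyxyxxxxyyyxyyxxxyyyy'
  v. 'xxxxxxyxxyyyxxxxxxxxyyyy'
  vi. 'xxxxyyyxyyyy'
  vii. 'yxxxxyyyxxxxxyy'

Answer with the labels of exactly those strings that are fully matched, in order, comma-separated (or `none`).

i, ii, iii, iv, v, vi, vii

i → match
ii → match
iii → match
iv → match
v → match
vi. 'xxxxyyyxyyyy' → match
vii → match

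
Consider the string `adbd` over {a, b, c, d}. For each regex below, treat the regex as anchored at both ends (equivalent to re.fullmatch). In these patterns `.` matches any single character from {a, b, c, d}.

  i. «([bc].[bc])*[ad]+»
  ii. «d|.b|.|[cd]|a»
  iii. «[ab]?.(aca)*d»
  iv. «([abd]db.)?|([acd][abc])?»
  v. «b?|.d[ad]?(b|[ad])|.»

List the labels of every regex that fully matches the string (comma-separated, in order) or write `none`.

i → no match
ii → no match
iii → no match
iv → match
v → no match

iv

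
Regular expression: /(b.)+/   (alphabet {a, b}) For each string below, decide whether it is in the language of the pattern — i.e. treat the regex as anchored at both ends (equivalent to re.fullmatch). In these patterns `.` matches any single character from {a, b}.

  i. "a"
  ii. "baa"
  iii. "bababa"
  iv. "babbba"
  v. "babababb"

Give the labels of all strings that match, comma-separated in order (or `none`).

i. "a" → no match — must start with "b"
ii. "baa" → no match
iii. "bababa" → match
iv. "babbba" → match
v. "babababb" → match

iii, iv, v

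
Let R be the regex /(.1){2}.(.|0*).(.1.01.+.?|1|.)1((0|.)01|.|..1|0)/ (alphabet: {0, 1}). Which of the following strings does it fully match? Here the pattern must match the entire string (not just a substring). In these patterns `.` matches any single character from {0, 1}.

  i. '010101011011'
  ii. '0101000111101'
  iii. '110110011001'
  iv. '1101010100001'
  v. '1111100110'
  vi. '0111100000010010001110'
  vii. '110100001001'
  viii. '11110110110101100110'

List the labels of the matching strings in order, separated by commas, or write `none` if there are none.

i, ii, iii, v, vi, vii, viii

i → match
ii → match
iii → match
iv → no match
v → match
vi → match
vii → match
viii → match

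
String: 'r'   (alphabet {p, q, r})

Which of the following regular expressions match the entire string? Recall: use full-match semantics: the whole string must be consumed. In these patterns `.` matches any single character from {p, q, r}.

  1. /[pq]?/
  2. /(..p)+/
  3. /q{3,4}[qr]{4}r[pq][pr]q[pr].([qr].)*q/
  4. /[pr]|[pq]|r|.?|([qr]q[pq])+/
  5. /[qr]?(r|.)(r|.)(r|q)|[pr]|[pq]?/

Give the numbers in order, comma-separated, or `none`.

4, 5

1 → no match
2 → no match — must end with 'p'
3 → no match — must start with 'q'
4 → match
5 → match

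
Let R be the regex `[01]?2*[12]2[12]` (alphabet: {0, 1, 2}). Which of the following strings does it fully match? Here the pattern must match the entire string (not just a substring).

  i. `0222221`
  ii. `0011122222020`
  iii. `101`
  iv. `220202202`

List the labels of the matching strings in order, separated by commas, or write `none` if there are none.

i

i. `0222221` → match
ii → no match
iii. `101` → no match
iv. `220202202` → no match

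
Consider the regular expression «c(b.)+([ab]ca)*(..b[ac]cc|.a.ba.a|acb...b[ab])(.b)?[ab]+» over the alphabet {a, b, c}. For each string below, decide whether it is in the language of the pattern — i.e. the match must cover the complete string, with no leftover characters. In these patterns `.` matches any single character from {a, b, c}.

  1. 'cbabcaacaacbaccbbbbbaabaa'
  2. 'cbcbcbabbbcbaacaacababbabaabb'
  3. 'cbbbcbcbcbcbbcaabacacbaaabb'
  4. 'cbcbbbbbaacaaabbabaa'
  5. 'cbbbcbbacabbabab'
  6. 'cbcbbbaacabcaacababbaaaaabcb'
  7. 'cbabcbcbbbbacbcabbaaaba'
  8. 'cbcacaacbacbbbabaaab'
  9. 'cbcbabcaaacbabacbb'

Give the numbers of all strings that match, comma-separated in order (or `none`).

1, 2, 3, 4, 7, 8, 9

1 → match
2 → match
3 → match
4 → match
5 → no match
6 → no match
7 → match
8 → match
9 → match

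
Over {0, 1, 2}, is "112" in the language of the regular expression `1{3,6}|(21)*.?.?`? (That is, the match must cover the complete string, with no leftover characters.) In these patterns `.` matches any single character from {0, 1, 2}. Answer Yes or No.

No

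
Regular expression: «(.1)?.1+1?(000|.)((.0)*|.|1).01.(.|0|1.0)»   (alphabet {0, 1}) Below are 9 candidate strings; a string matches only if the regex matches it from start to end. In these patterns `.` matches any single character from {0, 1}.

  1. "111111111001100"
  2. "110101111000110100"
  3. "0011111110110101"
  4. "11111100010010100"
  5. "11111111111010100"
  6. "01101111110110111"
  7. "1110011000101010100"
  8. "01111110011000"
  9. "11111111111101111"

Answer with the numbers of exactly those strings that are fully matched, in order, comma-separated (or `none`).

1 → no match
2 → no match
3 → no match
4 → match
5 → match
6 → no match
7 → no match
8 → no match
9 → no match

4, 5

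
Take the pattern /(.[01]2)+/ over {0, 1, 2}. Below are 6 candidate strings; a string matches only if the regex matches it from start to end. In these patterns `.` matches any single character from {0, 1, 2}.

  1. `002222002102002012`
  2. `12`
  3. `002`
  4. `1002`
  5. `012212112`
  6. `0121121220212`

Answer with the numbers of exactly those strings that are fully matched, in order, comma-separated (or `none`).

1 → no match
2 → no match
3 → match
4 → no match
5 → match
6 → no match

3, 5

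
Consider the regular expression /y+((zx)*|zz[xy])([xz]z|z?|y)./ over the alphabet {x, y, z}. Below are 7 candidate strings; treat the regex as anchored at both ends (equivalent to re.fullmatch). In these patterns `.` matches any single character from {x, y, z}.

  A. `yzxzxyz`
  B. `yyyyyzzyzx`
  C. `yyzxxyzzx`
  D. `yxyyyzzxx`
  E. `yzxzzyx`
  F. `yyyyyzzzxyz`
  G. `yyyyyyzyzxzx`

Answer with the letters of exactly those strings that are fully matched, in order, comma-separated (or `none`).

A, B

A → match
B → match
C → no match
D → no match
E → no match
F → no match
G → no match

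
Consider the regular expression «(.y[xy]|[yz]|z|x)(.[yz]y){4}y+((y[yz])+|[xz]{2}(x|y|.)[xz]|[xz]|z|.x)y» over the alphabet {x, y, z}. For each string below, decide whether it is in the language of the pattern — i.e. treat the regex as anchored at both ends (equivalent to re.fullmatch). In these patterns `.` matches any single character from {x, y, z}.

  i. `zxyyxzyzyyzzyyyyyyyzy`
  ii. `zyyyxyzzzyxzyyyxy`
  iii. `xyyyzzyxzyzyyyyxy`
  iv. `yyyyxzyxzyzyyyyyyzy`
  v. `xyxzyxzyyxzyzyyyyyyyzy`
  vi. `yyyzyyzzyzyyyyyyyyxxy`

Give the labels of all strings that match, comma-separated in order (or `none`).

i, iii, iv, vi

i → match
ii → no match
iii → match
iv → match
v → no match
vi → match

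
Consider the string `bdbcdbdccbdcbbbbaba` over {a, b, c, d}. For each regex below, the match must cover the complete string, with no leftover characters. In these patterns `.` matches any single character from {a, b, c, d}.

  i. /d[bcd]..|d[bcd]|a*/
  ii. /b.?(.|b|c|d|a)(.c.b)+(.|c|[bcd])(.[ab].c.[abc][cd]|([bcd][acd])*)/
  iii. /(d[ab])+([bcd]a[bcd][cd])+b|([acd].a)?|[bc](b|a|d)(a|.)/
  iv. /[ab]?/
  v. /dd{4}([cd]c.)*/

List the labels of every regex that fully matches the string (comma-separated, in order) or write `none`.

ii

i → no match
ii → match
iii → no match
iv → no match
v → no match — must start with `dd`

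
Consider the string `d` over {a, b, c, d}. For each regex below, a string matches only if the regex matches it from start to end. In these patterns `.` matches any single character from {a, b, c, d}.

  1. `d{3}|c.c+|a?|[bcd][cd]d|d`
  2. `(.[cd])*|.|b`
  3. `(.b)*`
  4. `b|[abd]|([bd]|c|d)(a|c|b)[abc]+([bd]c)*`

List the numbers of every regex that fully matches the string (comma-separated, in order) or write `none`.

1 → match
2 → match
3 → no match
4 → match

1, 2, 4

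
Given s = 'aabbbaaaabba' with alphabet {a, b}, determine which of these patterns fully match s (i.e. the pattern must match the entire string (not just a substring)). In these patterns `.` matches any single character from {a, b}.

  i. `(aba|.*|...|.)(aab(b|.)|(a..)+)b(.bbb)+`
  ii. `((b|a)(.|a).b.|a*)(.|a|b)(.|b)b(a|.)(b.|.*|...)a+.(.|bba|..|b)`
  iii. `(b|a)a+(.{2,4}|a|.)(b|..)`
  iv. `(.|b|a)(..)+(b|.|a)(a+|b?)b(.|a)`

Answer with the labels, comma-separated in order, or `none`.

ii, iv

i → no match — must end with 'bbb'
ii → match
iii → no match
iv → match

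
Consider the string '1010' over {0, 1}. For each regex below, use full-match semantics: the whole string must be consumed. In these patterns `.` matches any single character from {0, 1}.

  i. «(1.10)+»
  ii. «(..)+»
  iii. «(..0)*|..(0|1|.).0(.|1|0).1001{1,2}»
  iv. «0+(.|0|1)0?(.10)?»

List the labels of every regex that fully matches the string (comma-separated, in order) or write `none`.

i, ii

i → match
ii → match
iii → no match
iv → no match — must start with '0'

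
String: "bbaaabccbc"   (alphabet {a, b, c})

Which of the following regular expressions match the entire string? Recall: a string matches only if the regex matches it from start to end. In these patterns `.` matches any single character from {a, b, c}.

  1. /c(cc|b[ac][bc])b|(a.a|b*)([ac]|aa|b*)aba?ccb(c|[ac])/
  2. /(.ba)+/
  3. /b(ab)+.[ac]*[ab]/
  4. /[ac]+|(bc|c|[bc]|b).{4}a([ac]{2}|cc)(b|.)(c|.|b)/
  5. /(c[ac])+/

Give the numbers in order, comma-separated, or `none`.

1

1 → match
2 → no match — must end with "ba"
3 → no match — must start with "bab"
4 → no match
5 → no match — must start with "c"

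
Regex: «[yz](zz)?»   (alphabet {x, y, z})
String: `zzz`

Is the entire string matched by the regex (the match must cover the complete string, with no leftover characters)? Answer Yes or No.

Yes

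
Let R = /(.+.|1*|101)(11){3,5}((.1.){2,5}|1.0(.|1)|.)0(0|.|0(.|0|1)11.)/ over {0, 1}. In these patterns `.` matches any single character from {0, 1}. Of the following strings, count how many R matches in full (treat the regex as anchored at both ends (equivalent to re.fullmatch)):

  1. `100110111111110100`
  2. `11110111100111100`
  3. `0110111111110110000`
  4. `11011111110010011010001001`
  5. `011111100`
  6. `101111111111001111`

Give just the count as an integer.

2

1 → match
2 → no match
3 → no match
4 → no match
5 → no match
6 → match
Total matched: 2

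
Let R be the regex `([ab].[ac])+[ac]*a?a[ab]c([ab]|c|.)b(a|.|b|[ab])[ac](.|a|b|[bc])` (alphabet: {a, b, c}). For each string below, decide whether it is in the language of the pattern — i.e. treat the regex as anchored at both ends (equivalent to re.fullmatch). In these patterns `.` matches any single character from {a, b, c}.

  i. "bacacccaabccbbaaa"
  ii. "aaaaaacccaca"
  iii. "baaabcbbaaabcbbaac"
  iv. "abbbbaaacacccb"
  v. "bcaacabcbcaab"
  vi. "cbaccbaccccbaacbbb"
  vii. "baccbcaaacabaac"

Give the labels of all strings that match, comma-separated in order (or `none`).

i → no match
ii → no match
iii → match
iv → no match
v → no match
vi → no match
vii → no match

iii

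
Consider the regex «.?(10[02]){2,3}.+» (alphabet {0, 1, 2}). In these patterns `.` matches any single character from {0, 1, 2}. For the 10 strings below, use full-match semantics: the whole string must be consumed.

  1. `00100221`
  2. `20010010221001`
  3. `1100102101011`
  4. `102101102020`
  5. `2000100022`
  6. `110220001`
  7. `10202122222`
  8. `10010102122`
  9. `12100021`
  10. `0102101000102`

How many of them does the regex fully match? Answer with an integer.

1 → no match
2 → no match
3 → match
4 → no match
5 → no match
6 → no match
7 → no match
8 → no match
9 → no match
10 → no match
Total matched: 1

1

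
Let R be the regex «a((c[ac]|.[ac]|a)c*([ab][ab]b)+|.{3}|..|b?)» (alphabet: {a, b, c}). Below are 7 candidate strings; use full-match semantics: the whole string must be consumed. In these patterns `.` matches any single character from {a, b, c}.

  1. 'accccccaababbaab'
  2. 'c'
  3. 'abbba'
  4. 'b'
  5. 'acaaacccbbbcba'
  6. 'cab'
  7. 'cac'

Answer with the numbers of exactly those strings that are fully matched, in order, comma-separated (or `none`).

1

1 → match
2 → no match — must start with 'a'
3 → no match
4 → no match — must start with 'a'
5 → no match
6 → no match — must start with 'a'
7 → no match — must start with 'a'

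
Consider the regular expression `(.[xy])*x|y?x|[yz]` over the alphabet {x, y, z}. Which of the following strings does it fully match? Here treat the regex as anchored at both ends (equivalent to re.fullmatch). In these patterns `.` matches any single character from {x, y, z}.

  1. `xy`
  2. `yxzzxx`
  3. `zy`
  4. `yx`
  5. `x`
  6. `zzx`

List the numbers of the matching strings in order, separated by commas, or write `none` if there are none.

1 → no match
2 → no match
3 → no match
4 → match
5 → match
6 → no match

4, 5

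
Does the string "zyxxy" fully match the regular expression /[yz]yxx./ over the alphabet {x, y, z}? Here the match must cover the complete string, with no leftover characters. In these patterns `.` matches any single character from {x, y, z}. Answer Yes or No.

Yes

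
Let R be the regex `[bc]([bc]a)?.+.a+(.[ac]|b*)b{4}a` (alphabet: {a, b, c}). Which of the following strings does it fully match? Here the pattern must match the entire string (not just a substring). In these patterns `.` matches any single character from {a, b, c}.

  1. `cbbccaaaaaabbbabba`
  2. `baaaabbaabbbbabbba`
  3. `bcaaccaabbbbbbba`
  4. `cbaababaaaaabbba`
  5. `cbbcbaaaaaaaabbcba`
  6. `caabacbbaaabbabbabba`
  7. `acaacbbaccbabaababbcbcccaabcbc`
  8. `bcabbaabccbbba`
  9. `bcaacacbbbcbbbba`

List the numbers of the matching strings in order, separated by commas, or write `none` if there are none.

3

1 → no match
2 → no match
3 → match
4 → no match
5 → no match
6 → no match
7 → no match — must end with `ba`
8 → no match
9 → no match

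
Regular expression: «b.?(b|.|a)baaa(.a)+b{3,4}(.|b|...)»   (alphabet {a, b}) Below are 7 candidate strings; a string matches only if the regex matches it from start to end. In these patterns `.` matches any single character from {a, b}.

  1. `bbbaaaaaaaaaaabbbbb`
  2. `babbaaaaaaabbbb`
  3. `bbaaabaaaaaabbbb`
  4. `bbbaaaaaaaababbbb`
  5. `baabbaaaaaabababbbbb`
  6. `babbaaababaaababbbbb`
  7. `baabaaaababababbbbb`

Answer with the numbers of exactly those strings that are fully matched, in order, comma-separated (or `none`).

1 → match
2 → match
3 → no match
4 → no match
5 → no match
6 → match
7 → no match

1, 2, 6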